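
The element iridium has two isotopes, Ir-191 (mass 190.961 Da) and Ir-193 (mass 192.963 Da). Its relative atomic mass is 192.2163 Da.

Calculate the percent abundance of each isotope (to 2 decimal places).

Ir-191: 37.30%, Ir-193: 62.70%

With x = fraction of Ir-191 (so Ir-193 is 1 − x):
190.961·x + 192.963·(1 − x) = 192.2163
(190.961 − 192.963)·x = 192.2163 − 192.963
x = -0.7467 / -2.002 = 0.37298 → 37.30% Ir-191, 62.70% Ir-193.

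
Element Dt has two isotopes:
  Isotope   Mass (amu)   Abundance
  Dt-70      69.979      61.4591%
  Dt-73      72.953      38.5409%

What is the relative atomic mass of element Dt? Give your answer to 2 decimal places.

71.13 amu

The abundance-weighted mean is 0.614591 × 69.979 + 0.385409 × 72.953
= 43.0085 + 28.1167 = 71.1252 amu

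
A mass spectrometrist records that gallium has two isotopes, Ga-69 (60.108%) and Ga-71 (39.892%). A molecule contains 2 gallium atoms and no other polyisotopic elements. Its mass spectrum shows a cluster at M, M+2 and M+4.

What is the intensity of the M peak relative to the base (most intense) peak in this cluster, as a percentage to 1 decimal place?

Binomial terms of (0.60108 + 0.39892)^2: M 0.3613, M+2 0.4796, M+4 0.1591 → M+2 is the base peak.
P(M+2) = C(2,1) × 0.60108^1 × 0.39892^1 = 2 × 0.60108 × 0.39892 = 0.479566 (base)
P(M) = C(2,0) × 0.60108^2 × 0.39892^0 = 1 × 0.36129717 × 1.0000 = 0.361297
Relative intensity = 0.361297 / 0.479566 × 100 = 75.3

75.3%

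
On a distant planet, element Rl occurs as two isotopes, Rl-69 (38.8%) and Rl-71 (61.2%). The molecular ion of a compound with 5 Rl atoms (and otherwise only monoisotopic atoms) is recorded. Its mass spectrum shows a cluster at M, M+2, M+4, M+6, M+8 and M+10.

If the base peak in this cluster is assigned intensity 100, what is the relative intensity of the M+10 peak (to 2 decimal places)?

(0.388 + 0.612)^5 gives M 0.0088, M+2 0.0694, M+4 0.2188, M+6 0.3451, M+8 0.2721, M+10 0.0859; the largest is M+6.
P(M+6) = C(5,3) × 0.388^2 × 0.612^3 = 10 × 0.150544 × 0.22922093 = 0.345078 (base)
P(M+10) = C(5,5) × 0.388^0 × 0.612^5 = 1 × 1.0000 × 0.08585332 = 0.085853
Relative intensity = 0.085853 / 0.345078 × 100 = 24.88

24.88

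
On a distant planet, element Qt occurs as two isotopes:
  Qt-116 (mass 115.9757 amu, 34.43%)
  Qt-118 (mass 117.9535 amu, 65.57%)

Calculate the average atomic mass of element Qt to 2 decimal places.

Weight each isotope mass by its fractional abundance: 0.3443 × 115.9757 + 0.6557 × 117.9535
= 39.93043 + 77.34211 = 117.27254 amu

117.27 amu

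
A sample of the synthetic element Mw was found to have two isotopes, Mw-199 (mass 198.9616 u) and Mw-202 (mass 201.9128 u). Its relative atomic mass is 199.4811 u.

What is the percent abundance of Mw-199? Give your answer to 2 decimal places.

With x = fraction of Mw-199 (so Mw-202 is 1 − x):
198.9616·x + 201.9128·(1 − x) = 199.4811
(198.9616 − 201.9128)·x = 199.4811 − 201.9128
x = -2.4317 / -2.9512 = 0.82397 → 82.40% Mw-199, 17.60% Mw-202.

82.40%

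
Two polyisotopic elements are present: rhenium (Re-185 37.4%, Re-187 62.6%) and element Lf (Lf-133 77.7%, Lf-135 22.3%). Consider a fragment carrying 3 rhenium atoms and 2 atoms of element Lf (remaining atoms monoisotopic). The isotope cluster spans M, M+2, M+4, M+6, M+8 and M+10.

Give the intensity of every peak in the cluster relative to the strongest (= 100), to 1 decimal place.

8.8 : 49.2 : 100.0 : 87.3 : 29.8 : 3.4

Rhenium pattern (n=3): 0.05231362 : 0.26268713 : 0.43968487 : 0.24531438
Element Lf pattern (n=2): 0.603729 : 0.346542 : 0.049729
Convolve the two distributions (both contribute in 2-u steps):
  M: 0.05231362×0.603729 = 0.031583
  M+2: 0.05231362×0.346542 + 0.26268713×0.603729 = 0.176721
  M+4: 0.05231362×0.049729 + 0.26268713×0.346542 + 0.43968487×0.603729 = 0.359084
  M+6: 0.26268713×0.049729 + 0.43968487×0.346542 + 0.24531438×0.603729 = 0.313536
  M+8: 0.43968487×0.049729 + 0.24531438×0.346542 = 0.106877
  M+10: 0.24531438×0.049729 = 0.012199
Scale to base peak (0.359084) = 100: 8.8 : 49.2 : 100.0 : 87.3 : 29.8 : 3.4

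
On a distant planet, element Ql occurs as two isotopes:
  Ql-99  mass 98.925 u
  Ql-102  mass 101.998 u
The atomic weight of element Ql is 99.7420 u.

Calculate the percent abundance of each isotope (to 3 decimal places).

With x = fraction of Ql-99 (so Ql-102 is 1 − x):
98.925·x + 101.998·(1 − x) = 99.7420
(98.925 − 101.998)·x = 99.7420 − 101.998
x = -2.2560 / -3.073 = 0.73414 → 73.414% Ql-99, 26.586% Ql-102.

Ql-99: 73.414%, Ql-102: 26.586%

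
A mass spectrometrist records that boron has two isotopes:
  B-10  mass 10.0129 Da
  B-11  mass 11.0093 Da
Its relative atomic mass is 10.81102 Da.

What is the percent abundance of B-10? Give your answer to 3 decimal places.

Writing the weighted mean with unknown fraction x of B-10:
10.0129·x + 11.0093·(1 − x) = 10.81102
(10.0129 − 11.0093)·x = 10.81102 − 11.0093
x = -0.19828 / -0.9964 = 0.19900 → 19.900% B-10, 80.100% B-11.

19.900%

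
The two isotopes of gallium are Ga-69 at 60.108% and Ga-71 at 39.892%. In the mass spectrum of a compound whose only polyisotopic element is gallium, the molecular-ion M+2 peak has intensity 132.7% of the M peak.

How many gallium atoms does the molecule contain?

2

The M+2/M ratio from n Ga atoms is n · q/p = n · 0.39892/0.60108.
n = 1.327 × 0.60108/0.39892 = 2.00 ≈ 2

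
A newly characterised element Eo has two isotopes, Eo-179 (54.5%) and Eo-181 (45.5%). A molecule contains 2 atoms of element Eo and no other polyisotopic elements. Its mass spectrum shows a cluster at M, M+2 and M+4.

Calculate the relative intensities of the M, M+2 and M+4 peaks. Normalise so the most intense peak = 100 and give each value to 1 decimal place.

59.9 : 100.0 : 41.7

Expanding (0.545 + 0.455)^2:
P(M) = 0.545^2 = 0.297025
P(M+2) = 2 × 0.545^1 × 0.455^1 = 0.495950
P(M+4) = 0.455^2 = 0.207025
The M+2 peak is largest (0.495950); scaling to 100 gives 59.9 : 100.0 : 41.7.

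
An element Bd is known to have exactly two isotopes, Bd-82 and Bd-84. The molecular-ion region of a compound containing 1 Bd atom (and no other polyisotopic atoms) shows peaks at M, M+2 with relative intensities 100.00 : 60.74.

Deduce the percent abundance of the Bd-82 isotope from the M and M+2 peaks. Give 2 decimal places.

62.21%

Let p = fractional abundance of Bd-82. I(M+2)/I(M) = [C(1,1)·p^0·(1−p)] / p^1 = 1·(1−p)/p = 60.74/100.00 = 0.6074
(1−p)/p = 0.6074/1 = 0.6074  ⇒  p = 1/(1 + 0.6074) = 0.6221
Bd-82: 62.21%, Bd-84: 37.79%.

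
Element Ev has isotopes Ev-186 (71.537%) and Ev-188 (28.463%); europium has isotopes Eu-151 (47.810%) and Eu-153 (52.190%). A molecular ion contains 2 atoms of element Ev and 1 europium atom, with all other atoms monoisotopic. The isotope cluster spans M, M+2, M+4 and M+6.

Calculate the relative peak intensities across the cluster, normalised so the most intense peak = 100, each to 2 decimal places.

52.98 : 100.00 : 54.41 : 9.16

Element Ev pattern (n=2): 0.51175424 : 0.40723153 : 0.08101424
Europium pattern (n=1): 0.4781 : 0.5219
Convolve the two distributions (both contribute in 2-u steps):
  M: 0.51175424×0.4781 = 0.244670
  M+2: 0.51175424×0.5219 + 0.40723153×0.4781 = 0.461782
  M+4: 0.40723153×0.5219 + 0.08101424×0.4781 = 0.251267
  M+6: 0.08101424×0.5219 = 0.042281
Scale to base peak (0.461782) = 100: 52.98 : 100.00 : 54.41 : 9.16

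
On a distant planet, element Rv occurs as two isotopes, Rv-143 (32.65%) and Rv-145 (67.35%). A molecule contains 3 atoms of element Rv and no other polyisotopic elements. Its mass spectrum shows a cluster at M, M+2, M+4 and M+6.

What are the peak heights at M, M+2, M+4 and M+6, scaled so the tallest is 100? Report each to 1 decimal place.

7.8 : 48.5 : 100.0 : 68.8

The 3 Rv atoms are independent, so intensities follow the terms of (0.3265 + 0.6735)^3.
P(M) = 0.3265^3 = 0.034806
P(M+2) = 3 × 0.3265^2 × 0.6735^1 = 0.215390
P(M+4) = 3 × 0.3265^1 × 0.6735^2 = 0.444303
P(M+6) = 0.6735^3 = 0.305501
The M+4 peak is largest (0.444303); scaling to 100 gives 7.8 : 48.5 : 100.0 : 68.8.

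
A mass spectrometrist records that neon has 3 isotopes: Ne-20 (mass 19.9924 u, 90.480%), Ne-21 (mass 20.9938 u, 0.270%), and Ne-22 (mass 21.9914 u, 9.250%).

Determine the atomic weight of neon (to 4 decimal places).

Average mass = Σ (abundance × isotope mass) = 0.90480 × 19.9924 + 0.00270 × 20.9938 + 0.09250 × 21.9914
= 18.08912 + 0.05668 + 2.03420 = 20.18000 u

20.1800 u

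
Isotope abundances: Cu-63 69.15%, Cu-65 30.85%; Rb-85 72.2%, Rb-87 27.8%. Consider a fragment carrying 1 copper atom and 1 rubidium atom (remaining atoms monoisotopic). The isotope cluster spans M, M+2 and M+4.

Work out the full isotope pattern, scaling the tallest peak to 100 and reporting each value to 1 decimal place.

100.0 : 83.1 : 17.2

Copper pattern (n=1): 0.6915 : 0.3085
Rubidium pattern (n=1): 0.7220 : 0.2780
Convolve the two distributions (both contribute in 2-u steps):
  M: 0.6915×0.7220 = 0.499263
  M+2: 0.6915×0.2780 + 0.3085×0.7220 = 0.414974
  M+4: 0.3085×0.2780 = 0.085763
Scale to base peak (0.499263) = 100: 100.0 : 83.1 : 17.2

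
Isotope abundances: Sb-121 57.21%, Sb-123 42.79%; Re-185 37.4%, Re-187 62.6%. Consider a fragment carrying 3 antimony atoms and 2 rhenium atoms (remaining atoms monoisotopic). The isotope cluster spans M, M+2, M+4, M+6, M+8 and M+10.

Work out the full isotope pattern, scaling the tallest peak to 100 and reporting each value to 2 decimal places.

8.11 : 45.37 : 97.31 : 100.00 : 49.52 : 9.51

Antimony pattern (n=3): 0.18724742 : 0.42015297 : 0.3142518 : 0.07834781
Rhenium pattern (n=2): 0.139876 : 0.468248 : 0.391876
Convolve the two distributions (both contribute in 2-u steps):
  M: 0.18724742×0.139876 = 0.026191
  M+2: 0.18724742×0.468248 + 0.42015297×0.139876 = 0.146448
  M+4: 0.18724742×0.391876 + 0.42015297×0.468248 + 0.3142518×0.139876 = 0.314070
  M+6: 0.42015297×0.391876 + 0.3142518×0.468248 + 0.07834781×0.139876 = 0.322755
  M+8: 0.3142518×0.391876 + 0.07834781×0.468248 = 0.159834
  M+10: 0.07834781×0.391876 = 0.030703
Scale to base peak (0.322755) = 100: 8.11 : 45.37 : 97.31 : 100.00 : 49.52 : 9.51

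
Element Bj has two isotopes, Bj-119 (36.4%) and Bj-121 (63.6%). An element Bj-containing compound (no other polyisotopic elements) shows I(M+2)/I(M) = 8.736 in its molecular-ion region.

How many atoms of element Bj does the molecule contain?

5

With n Bj atoms, P(M+2)/P(M) = C(n,1)·p^(n−1)q / p^n = n·q/p = n · 0.636/0.364.
n = 8.736 × 0.364/0.636 = 5.00 ≈ 5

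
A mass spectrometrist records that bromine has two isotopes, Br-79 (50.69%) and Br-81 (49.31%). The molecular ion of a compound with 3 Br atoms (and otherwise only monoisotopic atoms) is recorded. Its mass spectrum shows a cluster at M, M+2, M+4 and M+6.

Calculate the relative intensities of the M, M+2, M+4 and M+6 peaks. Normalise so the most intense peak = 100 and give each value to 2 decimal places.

34.27 : 100.00 : 97.28 : 31.54

The 3 Br atoms are independent, so intensities follow the terms of (0.5069 + 0.4931)^3.
P(M) = 0.5069^3 = 0.130247
P(M+2) = 3 × 0.5069^2 × 0.4931^1 = 0.380103
P(M+4) = 3 × 0.5069^1 × 0.4931^2 = 0.369755
P(M+6) = 0.4931^3 = 0.119896
The M+2 peak is largest (0.380103); scaling to 100 gives 34.27 : 100.00 : 97.28 : 31.54.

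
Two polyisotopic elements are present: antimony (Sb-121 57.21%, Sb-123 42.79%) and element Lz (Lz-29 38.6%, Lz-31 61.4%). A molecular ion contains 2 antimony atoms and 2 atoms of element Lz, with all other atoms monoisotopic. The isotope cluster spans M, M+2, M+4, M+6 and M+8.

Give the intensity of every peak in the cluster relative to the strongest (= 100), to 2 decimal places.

Antimony pattern (n=2): 0.32729841 : 0.48960318 : 0.18309841
Element Lz pattern (n=2): 0.148996 : 0.474008 : 0.376996
Convolve the two distributions (both contribute in 2-u steps):
  M: 0.32729841×0.148996 = 0.048766
  M+2: 0.32729841×0.474008 + 0.48960318×0.148996 = 0.228091
  M+4: 0.32729841×0.376996 + 0.48960318×0.474008 + 0.18309841×0.148996 = 0.382747
  M+6: 0.48960318×0.376996 + 0.18309841×0.474008 = 0.271369
  M+8: 0.18309841×0.376996 = 0.069027
Scale to base peak (0.382747) = 100: 12.74 : 59.59 : 100.00 : 70.90 : 18.03

12.74 : 59.59 : 100.00 : 70.90 : 18.03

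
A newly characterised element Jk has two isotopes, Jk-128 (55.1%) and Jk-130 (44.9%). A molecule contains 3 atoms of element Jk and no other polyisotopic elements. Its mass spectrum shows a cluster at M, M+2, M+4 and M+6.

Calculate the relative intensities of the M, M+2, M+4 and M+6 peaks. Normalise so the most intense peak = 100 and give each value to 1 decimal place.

The 3 Jk atoms are independent, so intensities follow the terms of (0.551 + 0.449)^3.
P(M) = 0.551^3 = 0.167284
P(M+2) = 3 × 0.551^2 × 0.449^1 = 0.408951
P(M+4) = 3 × 0.551^1 × 0.449^2 = 0.333246
P(M+6) = 0.449^3 = 0.090519
The M+2 peak is largest (0.408951); scaling to 100 gives 40.9 : 100.0 : 81.5 : 22.1.

40.9 : 100.0 : 81.5 : 22.1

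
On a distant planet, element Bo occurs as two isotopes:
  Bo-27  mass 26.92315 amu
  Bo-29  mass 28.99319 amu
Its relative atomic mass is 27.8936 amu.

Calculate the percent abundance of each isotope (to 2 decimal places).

Bo-27: 53.12%, Bo-29: 46.88%

With x = fraction of Bo-27 (so Bo-29 is 1 − x):
26.92315·x + 28.99319·(1 − x) = 27.8936
(26.92315 − 28.99319)·x = 27.8936 − 28.99319
x = -1.09959 / -2.07004 = 0.53119 → 53.12% Bo-27, 46.88% Bo-29.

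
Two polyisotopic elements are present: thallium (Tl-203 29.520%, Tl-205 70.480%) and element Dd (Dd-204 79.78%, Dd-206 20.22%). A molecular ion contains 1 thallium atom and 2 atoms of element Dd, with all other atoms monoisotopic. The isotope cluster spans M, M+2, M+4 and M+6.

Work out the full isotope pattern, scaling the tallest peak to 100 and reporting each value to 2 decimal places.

34.55 : 100.00 : 44.03 : 5.30

Thallium pattern (n=1): 0.2952 : 0.7048
Element Dd pattern (n=2): 0.63648484 : 0.32263032 : 0.04088484
Convolve the two distributions (both contribute in 2-u steps):
  M: 0.2952×0.63648484 = 0.187890
  M+2: 0.2952×0.32263032 + 0.7048×0.63648484 = 0.543835
  M+4: 0.2952×0.04088484 + 0.7048×0.32263032 = 0.239459
  M+6: 0.7048×0.04088484 = 0.028816
Scale to base peak (0.543835) = 100: 34.55 : 100.00 : 44.03 : 5.30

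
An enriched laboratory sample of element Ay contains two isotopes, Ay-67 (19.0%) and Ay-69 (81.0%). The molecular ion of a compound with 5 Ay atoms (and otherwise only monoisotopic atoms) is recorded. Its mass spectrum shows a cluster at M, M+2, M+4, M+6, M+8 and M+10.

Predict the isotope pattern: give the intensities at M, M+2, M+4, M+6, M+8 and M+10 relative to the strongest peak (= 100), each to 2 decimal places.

Expanding (0.190 + 0.810)^5:
P(M) = 0.190^5 = 0.000248
P(M+2) = 5 × 0.190^4 × 0.810^1 = 0.005278
P(M+4) = 10 × 0.190^3 × 0.810^2 = 0.045002
P(M+6) = 10 × 0.190^2 × 0.810^3 = 0.191850
P(M+8) = 5 × 0.190^1 × 0.810^4 = 0.408944
P(M+10) = 0.810^5 = 0.348678
The M+8 peak is largest (0.408944); scaling to 100 gives 0.06 : 1.29 : 11.00 : 46.91 : 100.00 : 85.26.

0.06 : 1.29 : 11.00 : 46.91 : 100.00 : 85.26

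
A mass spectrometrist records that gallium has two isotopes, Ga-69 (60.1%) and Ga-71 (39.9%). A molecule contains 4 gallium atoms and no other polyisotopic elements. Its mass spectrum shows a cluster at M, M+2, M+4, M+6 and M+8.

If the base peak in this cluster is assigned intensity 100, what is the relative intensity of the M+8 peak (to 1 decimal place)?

7.3

Term probabilities: M 0.1305, M+2 0.3465, M+4 0.3450, M+6 0.1527, M+8 0.0253. Base peak = M+2.
P(M+2) = C(4,1) × 0.601^3 × 0.399^1 = 4 × 0.2170818 × 0.3990 = 0.346463 (base)
P(M+8) = C(4,4) × 0.601^0 × 0.399^4 = 1 × 1.0000 × 0.02534496 = 0.025345
Relative intensity = 0.025345 / 0.346463 × 100 = 7.3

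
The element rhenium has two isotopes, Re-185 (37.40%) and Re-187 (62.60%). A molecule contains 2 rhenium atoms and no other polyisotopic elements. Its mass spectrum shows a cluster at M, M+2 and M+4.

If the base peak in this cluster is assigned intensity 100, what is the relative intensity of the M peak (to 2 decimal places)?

29.87

Binomial terms of (0.3740 + 0.6260)^2: M 0.1399, M+2 0.4682, M+4 0.3919 → M+2 is the base peak.
P(M+2) = C(2,1) × 0.3740^1 × 0.6260^1 = 2 × 0.3740 × 0.6260 = 0.468248 (base)
P(M) = C(2,0) × 0.3740^2 × 0.6260^0 = 1 × 0.139876 × 1.0000 = 0.139876
Relative intensity = 0.139876 / 0.468248 × 100 = 29.87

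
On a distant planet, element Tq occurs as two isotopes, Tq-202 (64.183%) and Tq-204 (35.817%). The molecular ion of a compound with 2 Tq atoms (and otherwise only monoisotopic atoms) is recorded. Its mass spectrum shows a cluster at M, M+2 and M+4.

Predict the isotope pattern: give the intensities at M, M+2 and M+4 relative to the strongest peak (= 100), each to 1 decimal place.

89.6 : 100.0 : 27.9

Each Tq atom is independently Tq-202 (p = 0.64183) or Tq-204 (q = 0.35817); the cluster is the binomial expansion (p + q)^2.
P(M) = 0.64183^2 = 0.411946
P(M+2) = 2 × 0.64183^1 × 0.35817^1 = 0.459769
P(M+4) = 0.35817^2 = 0.128286
The M+2 peak is largest (0.459769); scaling to 100 gives 89.6 : 100.0 : 27.9.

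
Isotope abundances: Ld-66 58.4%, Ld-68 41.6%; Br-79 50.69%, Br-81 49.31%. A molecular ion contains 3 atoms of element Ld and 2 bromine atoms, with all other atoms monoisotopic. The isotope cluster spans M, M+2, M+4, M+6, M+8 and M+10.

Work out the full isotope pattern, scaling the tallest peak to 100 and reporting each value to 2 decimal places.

Element Ld pattern (n=3): 0.1991767 : 0.42563789 : 0.30319411 : 0.0719913
Bromine pattern (n=2): 0.25694761 : 0.49990478 : 0.24314761
Convolve the two distributions (both contribute in 2-u steps):
  M: 0.1991767×0.25694761 = 0.051178
  M+2: 0.1991767×0.49990478 + 0.42563789×0.25694761 = 0.208936
  M+4: 0.1991767×0.24314761 + 0.42563789×0.49990478 + 0.30319411×0.25694761 = 0.339113
  M+6: 0.42563789×0.24314761 + 0.30319411×0.49990478 + 0.0719913×0.25694761 = 0.273559
  M+8: 0.30319411×0.24314761 + 0.0719913×0.49990478 = 0.109710
  M+10: 0.0719913×0.24314761 = 0.017505
Scale to base peak (0.339113) = 100: 15.09 : 61.61 : 100.00 : 80.67 : 32.35 : 5.16

15.09 : 61.61 : 100.00 : 80.67 : 32.35 : 5.16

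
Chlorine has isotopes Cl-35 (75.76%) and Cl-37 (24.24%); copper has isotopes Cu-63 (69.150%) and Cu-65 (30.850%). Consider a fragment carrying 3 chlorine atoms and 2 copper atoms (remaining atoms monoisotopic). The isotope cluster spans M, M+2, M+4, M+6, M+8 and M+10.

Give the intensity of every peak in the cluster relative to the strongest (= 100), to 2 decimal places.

53.99 : 100.00 : 73.57 : 26.88 : 4.88 : 0.35

Chlorine pattern (n=3): 0.4348304 : 0.41738208 : 0.13354464 : 0.01424288
Copper pattern (n=2): 0.47817225 : 0.4266555 : 0.09517225
Convolve the two distributions (both contribute in 2-u steps):
  M: 0.4348304×0.47817225 = 0.207924
  M+2: 0.4348304×0.4266555 + 0.41738208×0.47817225 = 0.385103
  M+4: 0.4348304×0.09517225 + 0.41738208×0.4266555 + 0.13354464×0.47817225 = 0.283319
  M+6: 0.41738208×0.09517225 + 0.13354464×0.4266555 + 0.01424288×0.47817225 = 0.103511
  M+8: 0.13354464×0.09517225 + 0.01424288×0.4266555 = 0.018787
  M+10: 0.01424288×0.09517225 = 0.001356
Scale to base peak (0.385103) = 100: 53.99 : 100.00 : 73.57 : 26.88 : 4.88 : 0.35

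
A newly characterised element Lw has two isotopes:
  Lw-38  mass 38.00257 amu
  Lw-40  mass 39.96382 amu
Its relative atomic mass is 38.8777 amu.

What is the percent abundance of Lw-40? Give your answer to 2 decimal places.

With x = fraction of Lw-38 (so Lw-40 is 1 − x):
38.00257·x + 39.96382·(1 − x) = 38.8777
(38.00257 − 39.96382)·x = 38.8777 − 39.96382
x = -1.08612 / -1.96125 = 0.55379 → 55.38% Lw-38, 44.62% Lw-40.

44.62%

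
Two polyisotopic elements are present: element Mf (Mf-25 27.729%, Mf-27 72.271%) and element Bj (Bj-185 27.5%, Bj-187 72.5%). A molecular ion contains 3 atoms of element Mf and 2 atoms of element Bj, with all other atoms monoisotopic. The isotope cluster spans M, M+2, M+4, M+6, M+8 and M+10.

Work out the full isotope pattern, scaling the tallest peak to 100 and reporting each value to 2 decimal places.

0.43 : 5.57 : 29.17 : 76.39 : 100.00 : 52.37

Element Mf pattern (n=3): 0.02132076 : 0.16670696 : 0.43449381 : 0.37747848
Element Bj pattern (n=2): 0.075625 : 0.39875 : 0.525625
Convolve the two distributions (both contribute in 2-u steps):
  M: 0.02132076×0.075625 = 0.001612
  M+2: 0.02132076×0.39875 + 0.16670696×0.075625 = 0.021109
  M+4: 0.02132076×0.525625 + 0.16670696×0.39875 + 0.43449381×0.075625 = 0.110540
  M+6: 0.16670696×0.525625 + 0.43449381×0.39875 + 0.37747848×0.075625 = 0.289427
  M+8: 0.43449381×0.525625 + 0.37747848×0.39875 = 0.378900
  M+10: 0.37747848×0.525625 = 0.198412
Scale to base peak (0.378900) = 100: 0.43 : 5.57 : 29.17 : 76.39 : 100.00 : 52.37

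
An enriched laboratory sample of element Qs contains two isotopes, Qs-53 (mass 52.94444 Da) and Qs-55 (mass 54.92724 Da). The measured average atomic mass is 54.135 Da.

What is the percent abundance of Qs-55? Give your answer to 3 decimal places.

Let x be the fractional abundance of Qs-53; then Qs-55 has abundance 1 − x.
52.94444·x + 54.92724·(1 − x) = 54.135
(52.94444 − 54.92724)·x = 54.135 − 54.92724
x = -0.79224 / -1.98280 = 0.39956 → 39.956% Qs-53, 60.044% Qs-55.

60.044%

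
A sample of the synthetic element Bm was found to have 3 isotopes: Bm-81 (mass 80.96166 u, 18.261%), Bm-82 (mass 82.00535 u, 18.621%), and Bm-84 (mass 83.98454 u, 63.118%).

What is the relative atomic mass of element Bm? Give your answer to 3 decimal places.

83.064 u

Weight each isotope mass by its fractional abundance: 0.18261 × 80.96166 + 0.18621 × 82.00535 + 0.63118 × 83.98454
= 14.784409 + 15.270216 + 53.009362 = 83.063987 u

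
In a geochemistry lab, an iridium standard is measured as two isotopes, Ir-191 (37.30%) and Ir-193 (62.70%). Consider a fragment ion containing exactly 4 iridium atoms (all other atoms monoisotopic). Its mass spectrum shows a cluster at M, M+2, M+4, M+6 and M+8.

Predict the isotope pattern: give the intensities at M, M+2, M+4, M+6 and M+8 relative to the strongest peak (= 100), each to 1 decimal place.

5.3 : 35.4 : 89.2 : 100.0 : 42.0

Expanding (0.3730 + 0.6270)^4:
P(M) = 0.3730^4 = 0.019357
P(M+2) = 4 × 0.3730^3 × 0.6270^1 = 0.130153
P(M+4) = 6 × 0.3730^2 × 0.6270^2 = 0.328174
P(M+6) = 4 × 0.3730^1 × 0.6270^3 = 0.367766
P(M+8) = 0.6270^4 = 0.154550
The M+6 peak is largest (0.367766); scaling to 100 gives 5.3 : 35.4 : 89.2 : 100.0 : 42.0.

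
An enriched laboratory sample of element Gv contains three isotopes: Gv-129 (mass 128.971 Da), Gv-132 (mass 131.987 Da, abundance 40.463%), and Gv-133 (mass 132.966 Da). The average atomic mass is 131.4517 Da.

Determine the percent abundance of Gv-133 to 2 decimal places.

The remaining 59.537% is split between Gv-129 (fraction x) and Gv-133 (fraction 0.59537 − x).
Substituting: 128.971x + 132.966(0.59537 − x) = 78.04580019
(128.971 − 132.966)x = -1.11816723  ⇒  x = 0.27989, y = 0.31548
Gv-129: 27.99%, Gv-133: 31.55%.

31.55%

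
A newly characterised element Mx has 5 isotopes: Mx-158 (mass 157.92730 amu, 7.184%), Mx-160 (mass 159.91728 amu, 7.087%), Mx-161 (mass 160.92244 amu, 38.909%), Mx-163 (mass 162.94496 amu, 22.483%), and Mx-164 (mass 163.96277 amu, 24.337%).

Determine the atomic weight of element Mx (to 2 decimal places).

161.83 amu

Ar = Σ fᵢ·mᵢ = 0.07184 × 157.92730 + 0.07087 × 159.91728 + 0.38909 × 160.92244 + 0.22483 × 162.94496 + 0.24337 × 163.96277
= 11.345497 + 11.333338 + 62.613312 + 36.634915 + 39.903619 = 161.830681 amu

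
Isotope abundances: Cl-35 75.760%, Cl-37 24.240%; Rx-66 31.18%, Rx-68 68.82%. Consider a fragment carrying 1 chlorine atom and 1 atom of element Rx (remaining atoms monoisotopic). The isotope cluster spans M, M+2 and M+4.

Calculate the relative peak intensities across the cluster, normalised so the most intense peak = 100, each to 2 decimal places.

39.57 : 100.00 : 27.94

Chlorine pattern (n=1): 0.7576 : 0.2424
Element Rx pattern (n=1): 0.3118 : 0.6882
Convolve the two distributions (both contribute in 2-u steps):
  M: 0.7576×0.3118 = 0.236220
  M+2: 0.7576×0.6882 + 0.2424×0.3118 = 0.596961
  M+4: 0.2424×0.6882 = 0.166820
Scale to base peak (0.596961) = 100: 39.57 : 100.00 : 27.94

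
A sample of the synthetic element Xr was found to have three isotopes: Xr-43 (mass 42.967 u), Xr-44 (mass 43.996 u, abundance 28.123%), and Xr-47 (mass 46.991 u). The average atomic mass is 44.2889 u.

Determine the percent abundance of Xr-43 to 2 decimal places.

46.22%

Let x and y be the fractions of Xr-43 and Xr-47. Then x + y = 1 − 0.28123 = 0.71877 and 42.967x + 46.991y = 44.2889 − 0.28123×43.996 = 31.91590492.
Substituting: 42.967x + 46.991(0.71877 − x) = 31.91590492
(42.967 − 46.991)x = -1.85981615  ⇒  x = 0.46218, y = 0.25659
Xr-43: 46.22%, Xr-47: 25.66%.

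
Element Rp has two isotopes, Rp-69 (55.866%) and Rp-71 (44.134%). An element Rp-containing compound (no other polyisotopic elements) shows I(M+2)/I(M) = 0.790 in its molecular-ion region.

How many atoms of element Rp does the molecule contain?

1

With n Rp atoms, P(M+2)/P(M) = C(n,1)·p^(n−1)q / p^n = n·q/p = n · 0.44134/0.55866.
n = 0.790 × 0.55866/0.44134 = 1.00 ≈ 1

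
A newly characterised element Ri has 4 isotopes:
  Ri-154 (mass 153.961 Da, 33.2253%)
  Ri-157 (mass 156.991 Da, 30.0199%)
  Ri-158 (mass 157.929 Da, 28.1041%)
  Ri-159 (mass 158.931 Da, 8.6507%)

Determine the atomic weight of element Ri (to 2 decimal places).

156.42 Da

Average mass = Σ (abundance × isotope mass) = 0.332253 × 153.961 + 0.300199 × 156.991 + 0.281041 × 157.929 + 0.086507 × 158.931
= 51.1540 + 47.1285 + 44.3845 + 13.7486 = 156.4156 Da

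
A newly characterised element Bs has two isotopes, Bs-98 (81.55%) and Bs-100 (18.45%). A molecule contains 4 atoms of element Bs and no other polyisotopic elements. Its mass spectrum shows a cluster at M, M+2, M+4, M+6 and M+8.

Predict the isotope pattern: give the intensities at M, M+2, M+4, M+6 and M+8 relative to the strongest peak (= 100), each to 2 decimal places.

100.00 : 90.50 : 30.71 : 4.63 : 0.26

Each Bs atom is independently Bs-98 (p = 0.8155) or Bs-100 (q = 0.1845); the cluster is the binomial expansion (p + q)^4.
P(M) = 0.8155^4 = 0.442279
P(M+2) = 4 × 0.8155^3 × 0.1845^1 = 0.400247
P(M+4) = 6 × 0.8155^2 × 0.1845^2 = 0.135829
P(M+6) = 4 × 0.8155^1 × 0.1845^3 = 0.020487
P(M+8) = 0.1845^4 = 0.001159
The M peak is largest (0.442279); scaling to 100 gives 100.00 : 90.50 : 30.71 : 4.63 : 0.26.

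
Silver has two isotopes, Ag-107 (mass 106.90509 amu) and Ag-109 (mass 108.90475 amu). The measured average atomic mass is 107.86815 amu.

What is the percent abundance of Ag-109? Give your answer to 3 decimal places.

Let x be the fractional abundance of Ag-107; then Ag-109 has abundance 1 − x.
106.90509·x + 108.90475·(1 − x) = 107.86815
(106.90509 − 108.90475)·x = 107.86815 − 108.90475
x = -1.03660 / -1.99966 = 0.51839 → 51.839% Ag-107, 48.161% Ag-109.

48.161%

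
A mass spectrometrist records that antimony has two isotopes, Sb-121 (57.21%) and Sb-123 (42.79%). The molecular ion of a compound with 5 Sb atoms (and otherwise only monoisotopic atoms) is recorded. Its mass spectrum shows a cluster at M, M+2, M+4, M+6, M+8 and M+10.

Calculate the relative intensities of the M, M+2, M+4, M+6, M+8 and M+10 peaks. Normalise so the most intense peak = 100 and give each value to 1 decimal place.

17.9 : 66.8 : 100.0 : 74.8 : 28.0 : 4.2

Each Sb atom is independently Sb-121 (p = 0.5721) or Sb-123 (q = 0.4279); the cluster is the binomial expansion (p + q)^5.
P(M) = 0.5721^5 = 0.061286
P(M+2) = 5 × 0.5721^4 × 0.4279^1 = 0.229192
P(M+4) = 10 × 0.5721^3 × 0.4279^2 = 0.342847
P(M+6) = 10 × 0.5721^2 × 0.4279^3 = 0.256431
P(M+8) = 5 × 0.5721^1 × 0.4279^4 = 0.095898
P(M+10) = 0.4279^5 = 0.014345
The M+4 peak is largest (0.342847); scaling to 100 gives 17.9 : 66.8 : 100.0 : 74.8 : 28.0 : 4.2.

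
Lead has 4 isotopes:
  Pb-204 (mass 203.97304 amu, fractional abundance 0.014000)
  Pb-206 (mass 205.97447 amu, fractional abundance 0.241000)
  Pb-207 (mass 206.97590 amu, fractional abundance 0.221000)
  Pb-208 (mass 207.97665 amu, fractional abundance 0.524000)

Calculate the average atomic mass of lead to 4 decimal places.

Average mass = Σ (abundance × isotope mass) = 0.014000 × 203.97304 + 0.241000 × 205.97447 + 0.221000 × 206.97590 + 0.524000 × 207.97665
= 2.855623 + 49.639847 + 45.741674 + 108.979765 = 207.216909 amu

207.2169 amu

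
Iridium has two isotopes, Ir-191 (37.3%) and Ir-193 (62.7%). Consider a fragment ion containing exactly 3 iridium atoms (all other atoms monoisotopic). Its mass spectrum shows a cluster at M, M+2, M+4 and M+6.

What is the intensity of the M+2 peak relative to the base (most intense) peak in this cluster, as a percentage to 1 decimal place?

Binomial terms of (0.373 + 0.627)^3: M 0.0519, M+2 0.2617, M+4 0.4399, M+6 0.2465 → M+4 is the base peak.
P(M+4) = C(3,2) × 0.373^1 × 0.627^2 = 3 × 0.3730 × 0.393129 = 0.439911 (base)
P(M+2) = C(3,1) × 0.373^2 × 0.627^1 = 3 × 0.139129 × 0.6270 = 0.261702
Relative intensity = 0.261702 / 0.439911 × 100 = 59.5

59.5%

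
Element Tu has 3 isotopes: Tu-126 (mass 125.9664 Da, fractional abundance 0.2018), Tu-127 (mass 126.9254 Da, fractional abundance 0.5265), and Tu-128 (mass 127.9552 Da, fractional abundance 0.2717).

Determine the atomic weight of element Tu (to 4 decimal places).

127.0117 Da

Ar = Σ fᵢ·mᵢ = 0.2018 × 125.9664 + 0.5265 × 126.9254 + 0.2717 × 127.9552
= 25.42002 + 66.82622 + 34.76543 = 127.01167 Da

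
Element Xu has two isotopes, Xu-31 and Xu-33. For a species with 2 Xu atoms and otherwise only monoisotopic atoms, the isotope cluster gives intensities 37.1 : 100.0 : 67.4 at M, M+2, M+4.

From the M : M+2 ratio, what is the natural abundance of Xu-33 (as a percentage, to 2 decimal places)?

57.41%

If p is the fraction of Xu that is Xu-31, then I(M+2)/I(M) = [C(2,1)·p^1·(1−p)] / p^2 = 2·(1−p)/p = 100.0/37.1 = 2.6954
(1−p)/p = 2.6954/2 = 1.3477  ⇒  p = 1/(1 + 1.3477) = 0.4259
Xu-31: 42.59%, Xu-33: 57.41%.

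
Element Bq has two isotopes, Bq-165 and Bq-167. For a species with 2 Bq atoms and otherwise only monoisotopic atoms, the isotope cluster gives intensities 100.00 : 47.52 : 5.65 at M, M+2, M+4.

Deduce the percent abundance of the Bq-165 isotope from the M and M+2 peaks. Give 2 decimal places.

80.80%

Write p for the Bq-165 fraction. I(M+2)/I(M) = [C(2,1)·p^1·(1−p)] / p^2 = 2·(1−p)/p = 47.52/100.00 = 0.4752
(1−p)/p = 0.4752/2 = 0.2376  ⇒  p = 1/(1 + 0.2376) = 0.8080
Bq-165: 80.80%, Bq-167: 19.20%.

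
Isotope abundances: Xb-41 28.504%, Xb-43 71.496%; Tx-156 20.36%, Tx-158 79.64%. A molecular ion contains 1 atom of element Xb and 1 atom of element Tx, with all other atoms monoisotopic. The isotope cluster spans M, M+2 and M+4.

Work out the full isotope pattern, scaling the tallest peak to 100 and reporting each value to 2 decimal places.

10.19 : 65.43 : 100.00

Element Xb pattern (n=1): 0.28504 : 0.71496
Element Tx pattern (n=1): 0.2036 : 0.7964
Convolve the two distributions (both contribute in 2-u steps):
  M: 0.28504×0.2036 = 0.058034
  M+2: 0.28504×0.7964 + 0.71496×0.2036 = 0.372572
  M+4: 0.71496×0.7964 = 0.569394
Scale to base peak (0.569394) = 100: 10.19 : 65.43 : 100.00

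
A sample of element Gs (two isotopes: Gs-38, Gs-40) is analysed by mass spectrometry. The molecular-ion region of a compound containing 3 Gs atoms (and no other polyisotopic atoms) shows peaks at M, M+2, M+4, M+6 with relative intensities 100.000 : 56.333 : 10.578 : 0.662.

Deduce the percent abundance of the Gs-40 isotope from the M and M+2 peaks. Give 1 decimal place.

15.8%

If p is the fraction of Gs that is Gs-38, then I(M+2)/I(M) = [C(3,1)·p^2·(1−p)] / p^3 = 3·(1−p)/p = 56.333/100.000 = 0.5633
(1−p)/p = 0.5633/3 = 0.1878  ⇒  p = 1/(1 + 0.1878) = 0.8419
Gs-38: 84.2%, Gs-40: 15.8%.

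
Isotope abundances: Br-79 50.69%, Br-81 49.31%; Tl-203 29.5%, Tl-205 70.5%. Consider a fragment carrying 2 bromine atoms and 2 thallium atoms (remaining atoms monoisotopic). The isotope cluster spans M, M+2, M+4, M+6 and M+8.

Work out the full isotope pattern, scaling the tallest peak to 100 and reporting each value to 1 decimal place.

Bromine pattern (n=2): 0.25694761 : 0.49990478 : 0.24314761
Thallium pattern (n=2): 0.087025 : 0.41595 : 0.497025
Convolve the two distributions (both contribute in 2-u steps):
  M: 0.25694761×0.087025 = 0.022361
  M+2: 0.25694761×0.41595 + 0.49990478×0.087025 = 0.150382
  M+4: 0.25694761×0.497025 + 0.49990478×0.41595 + 0.24314761×0.087025 = 0.356805
  M+6: 0.49990478×0.497025 + 0.24314761×0.41595 = 0.349602
  M+8: 0.24314761×0.497025 = 0.120850
Scale to base peak (0.356805) = 100: 6.3 : 42.1 : 100.0 : 98.0 : 33.9

6.3 : 42.1 : 100.0 : 98.0 : 33.9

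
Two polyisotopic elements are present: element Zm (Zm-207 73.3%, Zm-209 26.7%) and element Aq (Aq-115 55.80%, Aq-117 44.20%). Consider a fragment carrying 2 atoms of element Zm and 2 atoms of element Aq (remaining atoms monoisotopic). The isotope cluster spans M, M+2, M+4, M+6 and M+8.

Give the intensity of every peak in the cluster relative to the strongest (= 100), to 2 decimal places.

Element Zm pattern (n=2): 0.537289 : 0.391422 : 0.071289
Element Aq pattern (n=2): 0.311364 : 0.493272 : 0.195364
Convolve the two distributions (both contribute in 2-u steps):
  M: 0.537289×0.311364 = 0.167292
  M+2: 0.537289×0.493272 + 0.391422×0.311364 = 0.386904
  M+4: 0.537289×0.195364 + 0.391422×0.493272 + 0.071289×0.311364 = 0.320241
  M+6: 0.391422×0.195364 + 0.071289×0.493272 = 0.111635
  M+8: 0.071289×0.195364 = 0.013927
Scale to base peak (0.386904) = 100: 43.24 : 100.00 : 82.77 : 28.85 : 3.60

43.24 : 100.00 : 82.77 : 28.85 : 3.60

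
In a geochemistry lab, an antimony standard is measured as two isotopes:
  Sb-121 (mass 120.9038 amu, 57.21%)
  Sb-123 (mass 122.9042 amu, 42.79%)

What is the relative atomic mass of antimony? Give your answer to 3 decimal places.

Ar = Σ fᵢ·mᵢ = 0.5721 × 120.9038 + 0.4279 × 122.9042
= 69.16906 + 52.59071 = 121.75977 amu

121.760 amu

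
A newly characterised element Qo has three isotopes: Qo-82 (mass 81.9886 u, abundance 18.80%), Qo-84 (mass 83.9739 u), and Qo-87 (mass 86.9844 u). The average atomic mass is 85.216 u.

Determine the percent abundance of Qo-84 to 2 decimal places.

The remaining 81.20% is split between Qo-84 (fraction x) and Qo-87 (fraction 0.8120 − x).
Substituting: 83.9739x + 86.9844(0.8120 − x) = 69.8021432
(83.9739 − 86.9844)x = -0.8291896  ⇒  x = 0.27543, y = 0.53657
Qo-84: 27.54%, Qo-87: 53.66%.

27.54%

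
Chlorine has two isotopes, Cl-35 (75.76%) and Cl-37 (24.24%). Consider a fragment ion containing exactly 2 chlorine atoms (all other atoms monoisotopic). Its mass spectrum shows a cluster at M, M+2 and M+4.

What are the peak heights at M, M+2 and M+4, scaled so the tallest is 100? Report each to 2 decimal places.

Expanding (0.7576 + 0.2424)^2:
P(M) = 0.7576^2 = 0.573958
P(M+2) = 2 × 0.7576^1 × 0.2424^1 = 0.367284
P(M+4) = 0.2424^2 = 0.058758
The M peak is largest (0.573958); scaling to 100 gives 100.00 : 63.99 : 10.24.

100.00 : 63.99 : 10.24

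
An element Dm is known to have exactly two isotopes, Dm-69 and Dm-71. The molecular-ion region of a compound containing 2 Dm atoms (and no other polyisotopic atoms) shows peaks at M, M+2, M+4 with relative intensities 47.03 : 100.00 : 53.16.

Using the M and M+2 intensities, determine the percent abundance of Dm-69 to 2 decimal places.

48.47%

Write p for the Dm-69 fraction. I(M+2)/I(M) = [C(2,1)·p^1·(1−p)] / p^2 = 2·(1−p)/p = 100.00/47.03 = 2.1263
(1−p)/p = 2.1263/2 = 1.0632  ⇒  p = 1/(1 + 1.0632) = 0.4847
Dm-69: 48.47%, Dm-71: 51.53%.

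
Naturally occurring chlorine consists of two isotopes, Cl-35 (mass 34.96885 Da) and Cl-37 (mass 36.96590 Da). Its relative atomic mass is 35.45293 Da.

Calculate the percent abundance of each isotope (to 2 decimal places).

Cl-35: 75.76%, Cl-37: 24.24%

Let x be the fractional abundance of Cl-35; then Cl-37 has abundance 1 − x.
34.96885·x + 36.96590·(1 − x) = 35.45293
(34.96885 − 36.96590)·x = 35.45293 − 36.96590
x = -1.51297 / -1.99705 = 0.75760 → 75.76% Cl-35, 24.24% Cl-37.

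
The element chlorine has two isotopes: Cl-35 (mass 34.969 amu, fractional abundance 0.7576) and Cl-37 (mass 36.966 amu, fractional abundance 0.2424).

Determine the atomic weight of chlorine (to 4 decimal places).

Weight each isotope mass by its fractional abundance: 0.7576 × 34.969 + 0.2424 × 36.966
= 26.49251 + 8.96056 = 35.45307 amu

35.4531 amu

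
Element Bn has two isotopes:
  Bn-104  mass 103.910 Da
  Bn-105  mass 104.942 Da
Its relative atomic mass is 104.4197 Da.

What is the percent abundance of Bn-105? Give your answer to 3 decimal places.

Let x be the fractional abundance of Bn-104; then Bn-105 has abundance 1 − x.
103.910·x + 104.942·(1 − x) = 104.4197
(103.910 − 104.942)·x = 104.4197 − 104.942
x = -0.5223 / -1.032 = 0.50610 → 50.610% Bn-104, 49.390% Bn-105.

49.390%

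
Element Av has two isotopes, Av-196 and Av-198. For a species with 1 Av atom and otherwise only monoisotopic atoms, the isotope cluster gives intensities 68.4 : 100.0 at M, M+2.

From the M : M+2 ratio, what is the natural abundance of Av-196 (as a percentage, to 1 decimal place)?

40.6%

If p is the fraction of Av that is Av-196, then I(M+2)/I(M) = [C(1,1)·p^0·(1−p)] / p^1 = 1·(1−p)/p = 100.0/68.4 = 1.4620
(1−p)/p = 1.4620/1 = 1.4620  ⇒  p = 1/(1 + 1.4620) = 0.4062
Av-196: 40.6%, Av-198: 59.4%.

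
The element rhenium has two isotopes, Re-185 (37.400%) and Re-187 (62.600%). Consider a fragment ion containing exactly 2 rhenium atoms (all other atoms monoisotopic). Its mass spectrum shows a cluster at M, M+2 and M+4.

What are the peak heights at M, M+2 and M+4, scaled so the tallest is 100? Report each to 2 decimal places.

29.87 : 100.00 : 83.69

Expanding (0.37400 + 0.62600)^2:
P(M) = 0.37400^2 = 0.139876
P(M+2) = 2 × 0.37400^1 × 0.62600^1 = 0.468248
P(M+4) = 0.62600^2 = 0.391876
The M+2 peak is largest (0.468248); scaling to 100 gives 29.87 : 100.00 : 83.69.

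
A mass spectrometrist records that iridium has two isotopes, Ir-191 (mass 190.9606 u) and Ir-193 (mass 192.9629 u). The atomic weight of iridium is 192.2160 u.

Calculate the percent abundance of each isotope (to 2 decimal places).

Ir-191: 37.30%, Ir-193: 62.70%

Let x be the fractional abundance of Ir-191; then Ir-193 has abundance 1 − x.
190.9606·x + 192.9629·(1 − x) = 192.2160
(190.9606 − 192.9629)·x = 192.2160 − 192.9629
x = -0.7469 / -2.0023 = 0.37302 → 37.30% Ir-191, 62.70% Ir-193.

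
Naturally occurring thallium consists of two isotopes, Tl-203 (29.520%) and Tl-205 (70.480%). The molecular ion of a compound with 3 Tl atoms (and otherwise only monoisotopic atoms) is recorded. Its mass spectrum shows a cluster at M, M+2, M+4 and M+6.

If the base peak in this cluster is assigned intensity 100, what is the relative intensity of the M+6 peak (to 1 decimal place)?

79.6

Binomial terms of (0.29520 + 0.70480)^3: M 0.0257, M+2 0.1843, M+4 0.4399, M+6 0.3501 → M+4 is the base peak.
P(M+4) = C(3,2) × 0.29520^1 × 0.70480^2 = 3 × 0.2952 × 0.49674304 = 0.439916 (base)
P(M+6) = C(3,3) × 0.29520^0 × 0.70480^3 = 1 × 1.0000 × 0.35010449 = 0.350104
Relative intensity = 0.350104 / 0.439916 × 100 = 79.6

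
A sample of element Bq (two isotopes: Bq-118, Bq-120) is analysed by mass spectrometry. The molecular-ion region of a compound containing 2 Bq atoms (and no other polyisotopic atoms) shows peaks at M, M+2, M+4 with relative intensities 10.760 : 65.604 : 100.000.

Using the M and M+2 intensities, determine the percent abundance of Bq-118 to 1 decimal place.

24.7%

Write p for the Bq-118 fraction. I(M+2)/I(M) = [C(2,1)·p^1·(1−p)] / p^2 = 2·(1−p)/p = 65.604/10.760 = 6.0970
(1−p)/p = 6.0970/2 = 3.0485  ⇒  p = 1/(1 + 3.0485) = 0.2470
Bq-118: 24.7%, Bq-120: 75.3%.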